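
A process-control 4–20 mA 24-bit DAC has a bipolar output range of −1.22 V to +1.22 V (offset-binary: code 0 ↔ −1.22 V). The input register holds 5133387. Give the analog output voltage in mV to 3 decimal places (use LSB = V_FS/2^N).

LSB = 2.44 V / 2^24 = 0.15 µV.
V_out = (−1.22) + 5133387 × 1.45435e-07 V = -0.473424 V.
= -473.424 mV.

-473.424 mV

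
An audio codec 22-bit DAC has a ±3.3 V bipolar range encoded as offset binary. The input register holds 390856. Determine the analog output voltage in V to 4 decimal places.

LSB = 6.6 V / 2^22 = 1.57 µV.
V_out = (−3.3) + 390856 × 1.57356e-06 V = -2.68496 V.

-2.6850 V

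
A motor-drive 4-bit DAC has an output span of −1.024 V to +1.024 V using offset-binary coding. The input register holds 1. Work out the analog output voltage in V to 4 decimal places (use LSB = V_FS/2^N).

LSB = 2.048 V / 2^4 = 128.000 mV.
V_out = (−1.024) + 1 × 0.128 V = -0.896 V.

-0.8960 V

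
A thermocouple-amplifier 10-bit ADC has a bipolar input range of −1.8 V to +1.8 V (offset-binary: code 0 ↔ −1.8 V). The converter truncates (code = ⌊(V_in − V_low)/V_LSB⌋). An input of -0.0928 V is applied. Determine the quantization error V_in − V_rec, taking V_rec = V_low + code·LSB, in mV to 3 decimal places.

2.122 mV

Step size: 3.6 V ÷ 2^10 = 3.516 mV.
(V_in − V_low)/LSB = (-0.0928 − (−1.8))/0.00351563 = 485.6036 → code 485 (floor).
V_rec = (−1.8) + 485·0.00351563 = -0.094921875 V.
V_in − V_rec = 0.00212188 V = 2.122 mV.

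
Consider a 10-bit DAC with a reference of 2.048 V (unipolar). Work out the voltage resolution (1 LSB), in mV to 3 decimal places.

2.000 mV

Full-scale span = 2.048 V.
LSB = 2.048 / 2^10 = 2.048 / 1024 = 0.002 V = 2.000 mV.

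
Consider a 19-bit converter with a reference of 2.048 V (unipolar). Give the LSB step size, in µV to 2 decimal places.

3.91 µV

Full-scale span = 2.048 V.
LSB = 2.048 / 2^19 = 2.048 / 524288 = 3.90625e-06 V = 3.91 µV.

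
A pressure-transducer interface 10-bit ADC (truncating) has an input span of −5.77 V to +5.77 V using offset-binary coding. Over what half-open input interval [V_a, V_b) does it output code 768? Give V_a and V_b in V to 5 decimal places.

LSB = 11.54/2^10 = 11.270 mV.
V_a = V_low + 768·LSB = 2.885 V; V_b = V_low + 769·LSB = 2.89627 V.

[2.88500 V, 2.89627 V)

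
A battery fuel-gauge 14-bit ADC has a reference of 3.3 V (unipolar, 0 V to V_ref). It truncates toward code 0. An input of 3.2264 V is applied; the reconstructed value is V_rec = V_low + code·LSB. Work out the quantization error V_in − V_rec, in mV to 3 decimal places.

0.118 mV

One LSB is 3.3 V / 16384 = 201.42 µV.
Scaled input = 16018.5872 LSBs, so code = 16018.
Code 16018 maps back to 0 + 16018×0.000201416 V = 3.2262817 V.
V_in − V_rec = 0.000118262 V = 0.118 mV.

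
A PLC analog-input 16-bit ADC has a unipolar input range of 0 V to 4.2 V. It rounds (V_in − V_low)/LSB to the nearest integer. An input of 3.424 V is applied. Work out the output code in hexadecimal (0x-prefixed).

Full-scale span = 4.2 V; LSB = 4.2/2^16 = 64.09 µV.
(3.424 − 0) / 6.40869e-05 = 53427.444 LSBs.
So the output code is 53427.
In hexadecimal (0x-prefixed): 0xD0B3.

code 0xD0B3 (decimal 53427)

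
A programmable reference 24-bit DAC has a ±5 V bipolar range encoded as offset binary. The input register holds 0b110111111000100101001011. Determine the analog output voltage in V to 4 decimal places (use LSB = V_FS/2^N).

LSB = 10 V / 2^24 = 0.60 µV.
Code 0b110111111000100101001011 = 14649675 decimal.
V_out = (−5) + 14649675 × 5.96046e-07 V = 3.73189 V.

3.7319 V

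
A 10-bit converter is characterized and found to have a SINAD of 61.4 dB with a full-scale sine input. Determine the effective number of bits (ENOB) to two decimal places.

9.91 bits

ENOB = (SINAD − 1.76) / 6.02 = (61.4 − 1.76)/6.02 = 9.907.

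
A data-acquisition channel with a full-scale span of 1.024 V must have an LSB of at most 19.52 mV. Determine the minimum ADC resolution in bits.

Number of steps required ≥ 1.024 V / 19.52 mV = 52.46.
Need 2^N ≥ 52.46; 2^5 = 32, 2^6 = 64.
Minimum N = 6.

6 bits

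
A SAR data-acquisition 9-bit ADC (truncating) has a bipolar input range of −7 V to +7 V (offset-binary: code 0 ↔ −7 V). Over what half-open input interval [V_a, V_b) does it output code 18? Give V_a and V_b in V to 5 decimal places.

[-6.50781 V, -6.48047 V)

LSB = 14/2^9 = 27.344 mV.
V_a = V_low + 18·LSB = -6.50781 V; V_b = V_low + 19·LSB = -6.48047 V.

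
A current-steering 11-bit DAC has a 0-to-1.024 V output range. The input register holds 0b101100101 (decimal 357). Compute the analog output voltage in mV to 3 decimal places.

178.500 mV

LSB = 1.024 V / 2^11 = 0.500 mV.
Code 0b101100101 = 357 decimal.
V_out = 0 + 357 × 0.0005 V = 0.1785 V.
= 178.500 mV.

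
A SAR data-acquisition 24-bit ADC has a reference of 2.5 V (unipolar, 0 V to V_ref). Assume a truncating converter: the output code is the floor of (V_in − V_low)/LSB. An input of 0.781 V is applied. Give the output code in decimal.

Full-scale span = 2.5 V; LSB = 2.5/2^24 = 0.15 µV.
(0.781 − 0) / 1.49012e-07 = 5241202.278 LSBs.
So the output code is 5241202.

code 5241202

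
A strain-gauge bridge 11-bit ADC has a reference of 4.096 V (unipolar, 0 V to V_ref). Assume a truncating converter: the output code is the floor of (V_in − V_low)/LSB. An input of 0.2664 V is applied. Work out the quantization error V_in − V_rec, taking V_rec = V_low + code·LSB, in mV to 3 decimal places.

One LSB is 4.096 V / 2048 = 2.000 mV.
(0.2664 − 0)/0.002 = 133.2000; ⌊·⌋ gives code 133.
Code 133 maps back to 0 + 133×0.002 V = 0.266 V.
Difference: 0.0004 V → 0.400 mV.

0.400 mV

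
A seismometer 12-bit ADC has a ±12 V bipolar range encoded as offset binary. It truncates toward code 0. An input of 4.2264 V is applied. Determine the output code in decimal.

code 2769

With 4096 levels over 24 V, one step is 5.859 mV.
Input sits at 2769.306 steps above V_low.
Floor → code 2769.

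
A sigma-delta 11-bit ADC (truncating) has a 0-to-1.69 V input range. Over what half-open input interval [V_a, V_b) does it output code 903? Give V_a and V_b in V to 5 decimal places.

[0.74515 V, 0.74598 V)

LSB = 1.69/2^11 = 0.825 mV.
V_a = V_low + 903·LSB = 0.745151 V; V_b = V_low + 904·LSB = 0.745977 V.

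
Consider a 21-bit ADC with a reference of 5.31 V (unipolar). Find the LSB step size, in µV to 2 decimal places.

Full-scale span = 5.31 V.
LSB = 5.31 / 2^21 = 5.31 / 2097152 = 2.53201e-06 V = 2.53 µV.

2.53 µV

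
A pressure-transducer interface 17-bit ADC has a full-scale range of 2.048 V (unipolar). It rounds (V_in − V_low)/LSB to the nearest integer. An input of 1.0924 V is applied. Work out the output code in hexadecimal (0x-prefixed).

With 131072 levels over 2.048 V, one step is 15.62 µV.
(1.0924 − 0) / 1.5625e-05 = 69913.600 LSBs.
round(69913.600) = 69914.
In hexadecimal (0x-prefixed): 0x1111A.

code 0x1111A (decimal 69914)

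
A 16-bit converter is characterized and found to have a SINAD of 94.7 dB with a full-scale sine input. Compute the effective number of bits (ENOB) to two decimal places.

15.44 bits

ENOB = (SINAD − 1.76) / 6.02 = (94.7 − 1.76)/6.02 = 15.439.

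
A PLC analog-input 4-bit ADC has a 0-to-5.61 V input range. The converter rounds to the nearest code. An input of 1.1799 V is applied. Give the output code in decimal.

code 3

Full-scale span = 5.61 V; LSB = 5.61/2^4 = 350.625 mV.
(1.1799 − 0) / 0.350625 = 3.365 LSBs.
round(3.365) = 3.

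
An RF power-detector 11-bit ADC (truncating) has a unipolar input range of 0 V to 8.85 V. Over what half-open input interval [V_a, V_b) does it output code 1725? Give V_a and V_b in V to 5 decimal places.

LSB = 8.85/2^11 = 4.321 mV.
V_a = V_low + 1725·LSB = 7.45422 V; V_b = V_low + 1726·LSB = 7.45854 V.

[7.45422 V, 7.45854 V)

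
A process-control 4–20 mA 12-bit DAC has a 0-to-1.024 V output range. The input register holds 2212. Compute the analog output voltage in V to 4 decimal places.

0.5530 V

LSB = 1.024 V / 2^12 = 250.00 µV.
V_out = 0 + 2212 × 0.00025 V = 0.553 V.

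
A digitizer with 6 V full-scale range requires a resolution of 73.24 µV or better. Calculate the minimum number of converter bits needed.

17 bits

Number of steps required ≥ 6 V / 73.24 µV = 81922.45.
Need 2^N ≥ 81922.45; 2^16 = 65536, 2^17 = 131072.
Minimum N = 17.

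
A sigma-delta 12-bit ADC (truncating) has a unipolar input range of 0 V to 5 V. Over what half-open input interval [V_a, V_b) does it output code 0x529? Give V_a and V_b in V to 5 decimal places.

LSB = 5/2^12 = 1.221 mV.
Code 0x529 = 1321 decimal.
V_a = V_low + 1321·LSB = 1.61255 V; V_b = V_low + 1322·LSB = 1.61377 V.

[1.61255 V, 1.61377 V)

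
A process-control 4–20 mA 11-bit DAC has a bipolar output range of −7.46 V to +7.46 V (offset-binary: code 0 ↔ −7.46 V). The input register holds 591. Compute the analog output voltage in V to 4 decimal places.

-3.1545 V

LSB = 14.92 V / 2^11 = 7.285 mV.
V_out = (−7.46) + 591 × 0.00728516 V = -3.15447 V.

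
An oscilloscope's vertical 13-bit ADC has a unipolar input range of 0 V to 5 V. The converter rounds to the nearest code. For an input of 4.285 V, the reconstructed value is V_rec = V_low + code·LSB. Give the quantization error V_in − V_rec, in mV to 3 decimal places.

-0.278 mV

One LSB is 5 V / 8192 = 0.610 mV.
(4.285 − 0)/0.000610352 = 7020.5440; round gives code 7021.
Reconstructed: 4.2852783 V.
V_in − V_rec = -0.00027832 V = -0.278 mV.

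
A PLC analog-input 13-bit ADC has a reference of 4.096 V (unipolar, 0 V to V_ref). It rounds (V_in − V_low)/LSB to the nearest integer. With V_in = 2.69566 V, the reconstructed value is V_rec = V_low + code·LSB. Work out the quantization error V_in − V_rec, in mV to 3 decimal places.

0.160 mV

Step size: 4.096 V ÷ 2^13 = 0.500 mV.
Scaled input = 5391.3200 LSBs, so code = 5391.
Reconstructed: 2.6955 V.
V_in − V_rec = 0.00016 V = 0.160 mV.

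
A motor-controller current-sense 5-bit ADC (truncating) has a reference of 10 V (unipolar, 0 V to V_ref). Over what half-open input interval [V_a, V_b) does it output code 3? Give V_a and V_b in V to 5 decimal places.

LSB = 10/2^5 = 312.500 mV.
V_a = V_low + 3·LSB = 0.9375 V; V_b = V_low + 4·LSB = 1.25 V.

[0.93750 V, 1.25000 V)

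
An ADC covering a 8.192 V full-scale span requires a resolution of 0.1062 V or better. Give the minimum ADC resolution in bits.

7 bits

Number of steps required ≥ 8.192 V / 0.1062 V = 77.14.
Need 2^N ≥ 77.14; 2^6 = 64, 2^7 = 128.
Minimum N = 7.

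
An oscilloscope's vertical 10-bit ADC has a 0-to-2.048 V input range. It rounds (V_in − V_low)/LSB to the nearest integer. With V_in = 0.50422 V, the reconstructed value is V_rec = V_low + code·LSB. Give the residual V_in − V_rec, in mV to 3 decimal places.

0.220 mV

One LSB is 2.048 V / 1024 = 2.000 mV.
Scaled input = 252.1100 LSBs, so code = 252.
Code 252 maps back to 0 + 252×0.002 V = 0.504 V.
Difference: 0.00022 V → 0.220 mV.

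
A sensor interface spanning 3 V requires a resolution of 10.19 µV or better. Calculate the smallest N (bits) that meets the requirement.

Number of steps required ≥ 3 V / 10.19 µV = 294406.28.
Need 2^N ≥ 294406.28; 2^18 = 262144, 2^19 = 524288.
Minimum N = 19.

19 bits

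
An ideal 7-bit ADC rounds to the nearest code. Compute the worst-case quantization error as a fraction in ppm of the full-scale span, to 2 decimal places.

3906.25 ppm

Rounding → worst-case error = ½ LSB = V_FS/2^8, so 1e+06/256 = 3906.25 ppm of full scale.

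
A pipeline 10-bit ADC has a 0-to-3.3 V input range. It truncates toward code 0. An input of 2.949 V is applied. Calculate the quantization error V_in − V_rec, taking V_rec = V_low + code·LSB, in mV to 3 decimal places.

0.270 mV

LSB = 3.3/2^10 = 3.223 mV.
(V_in − V_low)/LSB = (2.949 − 0)/0.00322266 = 915.0836 → code 915 (floor).
Reconstructed: 2.9487305 V.
Difference: 0.000269531 V → 0.270 mV.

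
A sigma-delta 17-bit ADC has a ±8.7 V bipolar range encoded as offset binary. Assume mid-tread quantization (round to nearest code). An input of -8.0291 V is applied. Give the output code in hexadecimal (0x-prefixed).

code 0x13BE (decimal 5054)

Full-scale span = 17.4 V; LSB = 17.4/2^17 = 132.75 µV.
(-8.0291 − (−8.7)) / 0.000132751 = 5053.805 LSBs.
round(5053.805) = 5054.
In hexadecimal (0x-prefixed): 0x13BE.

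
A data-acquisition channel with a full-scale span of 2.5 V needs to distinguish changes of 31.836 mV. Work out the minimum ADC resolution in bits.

7 bits

Number of steps required ≥ 2.5 V / 31.836 mV = 78.53.
Need 2^N ≥ 78.53; 2^6 = 64, 2^7 = 128.
Minimum N = 7.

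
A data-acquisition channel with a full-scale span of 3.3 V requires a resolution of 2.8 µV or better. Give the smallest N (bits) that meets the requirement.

21 bits

Number of steps required ≥ 3.3 V / 2.8 µV = 1178571.43.
Need 2^N ≥ 1178571.43; 2^20 = 1048576, 2^21 = 2097152.
Minimum N = 21.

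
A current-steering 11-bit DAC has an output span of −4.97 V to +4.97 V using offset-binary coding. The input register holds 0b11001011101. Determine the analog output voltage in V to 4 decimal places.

LSB = 9.94 V / 2^11 = 4.854 mV.
Code 0b11001011101 = 1629 decimal.
V_out = (−4.97) + 1629 × 0.00485352 V = 2.93638 V.

2.9364 V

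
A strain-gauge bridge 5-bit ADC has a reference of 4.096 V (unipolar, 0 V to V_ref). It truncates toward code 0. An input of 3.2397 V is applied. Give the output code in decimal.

code 25

With 32 levels over 4.096 V, one step is 128.000 mV.
Input sits at 25.310 steps above V_low.
So the output code is 25.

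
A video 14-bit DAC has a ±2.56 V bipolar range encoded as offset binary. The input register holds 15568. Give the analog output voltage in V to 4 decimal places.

LSB = 5.12 V / 2^14 = 312.50 µV.
V_out = (−2.56) + 15568 × 0.0003125 V = 2.305 V.

2.3050 V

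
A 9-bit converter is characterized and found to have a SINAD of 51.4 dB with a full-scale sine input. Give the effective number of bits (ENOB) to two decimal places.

8.25 bits

ENOB = (SINAD − 1.76) / 6.02 = (51.4 − 1.76)/6.02 = 8.246.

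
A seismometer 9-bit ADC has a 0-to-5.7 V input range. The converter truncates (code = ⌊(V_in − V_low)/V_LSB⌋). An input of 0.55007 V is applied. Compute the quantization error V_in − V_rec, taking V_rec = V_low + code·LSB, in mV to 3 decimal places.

4.562 mV

LSB = 5.7/2^9 = 11.133 mV.
(V_in − V_low)/LSB = (0.55007 − 0)/0.0111328 = 49.4098 → code 49 (floor).
Code 49 maps back to 0 + 49×0.0111328 V = 0.54550781 V.
V_in − V_rec = 0.00456219 V = 4.562 mV.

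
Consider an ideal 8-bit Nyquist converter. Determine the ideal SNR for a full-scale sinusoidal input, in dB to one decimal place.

SNR ≈ 6.02·N + 1.76 dB = 6.02·8 + 1.76 = 49.92 dB.

49.9 dB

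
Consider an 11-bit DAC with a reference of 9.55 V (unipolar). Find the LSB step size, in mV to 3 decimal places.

4.663 mV

Full-scale span = 9.55 V.
LSB = 9.55 / 2^11 = 9.55 / 2048 = 0.00466309 V = 4.663 mV.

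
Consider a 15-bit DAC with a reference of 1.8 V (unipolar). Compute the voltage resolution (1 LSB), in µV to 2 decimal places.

54.93 µV

Full-scale span = 1.8 V.
LSB = 1.8 / 2^15 = 1.8 / 32768 = 5.49316e-05 V = 54.93 µV.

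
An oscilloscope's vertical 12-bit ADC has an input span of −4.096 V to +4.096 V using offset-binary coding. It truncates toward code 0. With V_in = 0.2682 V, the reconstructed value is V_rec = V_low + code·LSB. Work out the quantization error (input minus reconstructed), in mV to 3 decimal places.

0.200 mV

Step size: 8.192 V ÷ 2^12 = 2.000 mV.
Scaled input = 2182.1000 LSBs, so code = 2182.
Code 2182 maps back to (−4.096) + 2182×0.002 V = 0.268 V.
Error = 0.2682 − 0.268 = 0.0002 V = 0.200 mV.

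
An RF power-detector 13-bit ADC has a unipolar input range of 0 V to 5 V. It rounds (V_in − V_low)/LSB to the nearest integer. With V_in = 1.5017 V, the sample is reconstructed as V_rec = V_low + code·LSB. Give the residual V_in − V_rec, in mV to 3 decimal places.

0.235 mV

One LSB is 5 V / 8192 = 0.610 mV.
(1.5017 − 0)/0.000610352 = 2460.3853; round gives code 2460.
Reconstructed: 1.5014648 V.
Difference: 0.000235156 V → 0.235 mV.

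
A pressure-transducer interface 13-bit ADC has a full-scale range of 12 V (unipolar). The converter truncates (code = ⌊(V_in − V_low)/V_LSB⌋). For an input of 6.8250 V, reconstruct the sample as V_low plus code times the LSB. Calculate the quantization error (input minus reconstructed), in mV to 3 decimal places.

One LSB is 12 V / 8192 = 1.465 mV.
(V_in − V_low)/LSB = (6.8250 − 0)/0.00146484 = 4659.2000 → code 4659 (floor).
V_rec = 0 + 4659·0.00146484 = 6.824707 V.
Error = 6.8250 − 6.824707 = 0.000292969 V = 0.293 mV.

0.293 mV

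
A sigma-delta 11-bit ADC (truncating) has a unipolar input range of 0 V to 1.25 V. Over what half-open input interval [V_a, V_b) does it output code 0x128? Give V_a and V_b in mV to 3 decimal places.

[180.664 mV, 181.274 mV)

LSB = 1.25/2^11 = 0.610 mV.
Code 0x128 = 296 decimal.
V_a = V_low + 296·LSB = 0.180664 V; V_b = V_low + 297·LSB = 0.181274 V.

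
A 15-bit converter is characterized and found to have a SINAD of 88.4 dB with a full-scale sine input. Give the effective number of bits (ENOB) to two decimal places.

14.39 bits

ENOB = (SINAD − 1.76) / 6.02 = (88.4 − 1.76)/6.02 = 14.392.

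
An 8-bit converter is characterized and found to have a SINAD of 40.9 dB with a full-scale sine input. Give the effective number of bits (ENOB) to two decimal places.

6.50 bits

ENOB = (SINAD − 1.76) / 6.02 = (40.9 − 1.76)/6.02 = 6.502.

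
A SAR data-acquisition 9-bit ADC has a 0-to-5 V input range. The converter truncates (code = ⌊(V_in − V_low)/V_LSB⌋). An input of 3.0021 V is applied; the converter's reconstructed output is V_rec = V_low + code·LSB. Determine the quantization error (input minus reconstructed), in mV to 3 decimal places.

Step size: 5 V ÷ 2^9 = 9.766 mV.
Scaled input = 307.4150 LSBs, so code = 307.
V_rec = 0 + 307·0.00976562 = 2.9980469 V.
V_in − V_rec = 0.00405313 V = 4.053 mV.

4.053 mV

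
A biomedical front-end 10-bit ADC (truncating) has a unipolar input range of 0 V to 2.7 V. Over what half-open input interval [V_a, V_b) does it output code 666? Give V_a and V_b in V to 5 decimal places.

[1.75605 V, 1.75869 V)

LSB = 2.7/2^10 = 2.637 mV.
V_a = V_low + 666·LSB = 1.75605 V; V_b = V_low + 667·LSB = 1.75869 V.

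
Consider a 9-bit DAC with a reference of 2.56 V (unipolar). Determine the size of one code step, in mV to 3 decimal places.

5.000 mV

Full-scale span = 2.56 V.
LSB = 2.56 / 2^9 = 2.56 / 512 = 0.005 V = 5.000 mV.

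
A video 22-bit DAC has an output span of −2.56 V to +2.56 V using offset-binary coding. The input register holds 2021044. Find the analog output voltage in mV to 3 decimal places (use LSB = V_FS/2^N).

-92.905 mV

LSB = 5.12 V / 2^22 = 1.22 µV.
V_out = (−2.56) + 2021044 × 1.2207e-06 V = -0.0929053 V.
= -92.905 mV.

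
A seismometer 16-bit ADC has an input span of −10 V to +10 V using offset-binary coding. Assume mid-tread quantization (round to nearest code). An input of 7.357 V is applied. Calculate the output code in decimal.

code 56875

LSB = 20 V / 65536 = 305.18 µV.
Input sits at 56875.418 steps above V_low.
round(56875.418) = 56875.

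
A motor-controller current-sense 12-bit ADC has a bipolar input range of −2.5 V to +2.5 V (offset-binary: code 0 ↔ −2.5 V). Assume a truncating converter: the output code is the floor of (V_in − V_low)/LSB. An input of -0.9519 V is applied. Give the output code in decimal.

Full-scale span = 5 V; LSB = 5/2^12 = 1.221 mV.
(-0.9519 − (−2.5)) / 0.0012207 = 1268.204 LSBs.
⌊·⌋(1268.204) = 1268.

code 1268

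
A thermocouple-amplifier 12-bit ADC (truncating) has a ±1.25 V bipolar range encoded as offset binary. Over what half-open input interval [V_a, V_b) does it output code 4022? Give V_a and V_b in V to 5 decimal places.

LSB = 2.5/2^12 = 0.610 mV.
V_a = V_low + 4022·LSB = 1.20483 V; V_b = V_low + 4023·LSB = 1.20544 V.

[1.20483 V, 1.20544 V)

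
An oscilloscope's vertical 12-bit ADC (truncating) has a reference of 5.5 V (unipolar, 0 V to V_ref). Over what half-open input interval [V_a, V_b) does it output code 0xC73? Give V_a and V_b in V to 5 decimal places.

LSB = 5.5/2^12 = 1.343 mV.
Code 0xC73 = 3187 decimal.
V_a = V_low + 3187·LSB = 4.27942 V; V_b = V_low + 3188·LSB = 4.28076 V.

[4.27942 V, 4.28076 V)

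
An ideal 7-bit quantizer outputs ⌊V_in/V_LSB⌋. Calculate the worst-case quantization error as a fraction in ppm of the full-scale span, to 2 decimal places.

7812.50 ppm

Truncating → worst-case error = 1 LSB = V_FS/2^7, so 1e+06/128 = 7812.5 ppm of full scale.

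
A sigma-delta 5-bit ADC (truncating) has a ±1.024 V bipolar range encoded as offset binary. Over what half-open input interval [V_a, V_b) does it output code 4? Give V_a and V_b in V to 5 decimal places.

[-0.76800 V, -0.70400 V)

LSB = 2.048/2^5 = 64.000 mV.
V_a = V_low + 4·LSB = -0.768 V; V_b = V_low + 5·LSB = -0.704 V.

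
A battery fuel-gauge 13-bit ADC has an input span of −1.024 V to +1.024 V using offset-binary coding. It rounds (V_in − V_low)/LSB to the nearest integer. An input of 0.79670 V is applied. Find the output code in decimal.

LSB = 2.048 V / 8192 = 250.00 µV.
Input sits at 7282.800 steps above V_low.
So the output code is 7283.

code 7283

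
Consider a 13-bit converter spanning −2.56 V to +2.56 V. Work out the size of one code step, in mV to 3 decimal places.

Full-scale span = 5.12 V.
LSB = 5.12 / 2^13 = 5.12 / 8192 = 0.000625 V = 0.625 mV.

0.625 mV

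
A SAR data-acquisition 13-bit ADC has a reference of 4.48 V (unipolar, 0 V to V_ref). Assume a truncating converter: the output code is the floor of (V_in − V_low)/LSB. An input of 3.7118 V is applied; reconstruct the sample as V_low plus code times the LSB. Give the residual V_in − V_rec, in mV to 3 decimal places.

0.159 mV

One LSB is 4.48 V / 8192 = 0.547 mV.
Scaled input = 6787.2914 LSBs, so code = 6787.
Code 6787 maps back to 0 + 6787×0.000546875 V = 3.7116406 V.
Difference: 0.000159375 V → 0.159 mV.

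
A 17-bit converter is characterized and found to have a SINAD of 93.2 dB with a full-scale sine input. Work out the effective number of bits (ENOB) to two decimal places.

ENOB = (SINAD − 1.76) / 6.02 = (93.2 − 1.76)/6.02 = 15.189.

15.19 bits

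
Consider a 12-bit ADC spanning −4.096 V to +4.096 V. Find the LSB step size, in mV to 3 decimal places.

Full-scale span = 8.192 V.
LSB = 8.192 / 2^12 = 8.192 / 4096 = 0.002 V = 2.000 mV.

2.000 mV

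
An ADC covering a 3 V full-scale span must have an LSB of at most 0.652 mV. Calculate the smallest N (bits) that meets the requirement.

13 bits

Number of steps required ≥ 3 V / 0.652 mV = 4601.23.
Need 2^N ≥ 4601.23; 2^12 = 4096, 2^13 = 8192.
Minimum N = 13.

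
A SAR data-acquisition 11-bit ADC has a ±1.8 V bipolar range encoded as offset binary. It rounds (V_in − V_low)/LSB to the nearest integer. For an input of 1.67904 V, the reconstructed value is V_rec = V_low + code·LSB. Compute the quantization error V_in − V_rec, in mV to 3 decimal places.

0.329 mV

Step size: 3.6 V ÷ 2^11 = 1.758 mV.
(V_in − V_low)/LSB = (1.67904 − (−1.8))/0.00175781 = 1979.1872 → code 1979 (round).
Reconstructed: 1.6787109 V.
Difference: 0.000329062 V → 0.329 mV.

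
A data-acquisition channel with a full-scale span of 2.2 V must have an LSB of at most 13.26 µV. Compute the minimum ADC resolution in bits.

Number of steps required ≥ 2.2 V / 13.26 µV = 165912.52.
Need 2^N ≥ 165912.52; 2^17 = 131072, 2^18 = 262144.
Minimum N = 18.

18 bits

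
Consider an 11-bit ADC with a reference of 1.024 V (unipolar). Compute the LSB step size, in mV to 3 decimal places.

Full-scale span = 1.024 V.
LSB = 1.024 / 2^11 = 1.024 / 2048 = 0.0005 V = 0.500 mV.

0.500 mV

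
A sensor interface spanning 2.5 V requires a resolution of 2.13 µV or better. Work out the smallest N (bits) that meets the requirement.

Number of steps required ≥ 2.5 V / 2.13 µV = 1173708.92.
Need 2^N ≥ 1173708.92; 2^20 = 1048576, 2^21 = 2097152.
Minimum N = 21.

21 bits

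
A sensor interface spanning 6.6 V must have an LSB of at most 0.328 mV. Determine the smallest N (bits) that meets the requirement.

15 bits

Number of steps required ≥ 6.6 V / 0.328 mV = 20121.95.
Need 2^N ≥ 20121.95; 2^14 = 16384, 2^15 = 32768.
Minimum N = 15.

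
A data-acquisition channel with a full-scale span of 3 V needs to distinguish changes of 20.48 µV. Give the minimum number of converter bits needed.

18 bits

Number of steps required ≥ 3 V / 20.48 µV = 146484.38.
Need 2^N ≥ 146484.38; 2^17 = 131072, 2^18 = 262144.
Minimum N = 18.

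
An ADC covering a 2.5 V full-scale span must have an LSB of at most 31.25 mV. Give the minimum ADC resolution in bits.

7 bits

Number of steps required ≥ 2.5 V / 31.25 mV = 80.00.
Need 2^N ≥ 80.00; 2^6 = 64, 2^7 = 128.
Minimum N = 7.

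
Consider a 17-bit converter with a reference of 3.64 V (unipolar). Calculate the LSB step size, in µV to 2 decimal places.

27.77 µV

Full-scale span = 3.64 V.
LSB = 3.64 / 2^17 = 3.64 / 131072 = 2.7771e-05 V = 27.77 µV.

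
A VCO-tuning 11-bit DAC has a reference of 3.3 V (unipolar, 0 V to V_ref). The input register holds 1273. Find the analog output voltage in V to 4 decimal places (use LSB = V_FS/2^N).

LSB = 3.3 V / 2^11 = 1.611 mV.
V_out = 0 + 1273 × 0.00161133 V = 2.05122 V.

2.0512 V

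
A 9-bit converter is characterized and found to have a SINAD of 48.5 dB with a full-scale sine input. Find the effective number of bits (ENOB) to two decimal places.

ENOB = (SINAD − 1.76) / 6.02 = (48.5 − 1.76)/6.02 = 7.764.

7.76 bits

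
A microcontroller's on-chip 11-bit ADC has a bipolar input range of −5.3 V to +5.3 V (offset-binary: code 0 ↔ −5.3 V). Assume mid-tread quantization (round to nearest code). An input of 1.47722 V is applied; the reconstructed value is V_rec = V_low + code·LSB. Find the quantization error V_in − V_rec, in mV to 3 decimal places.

2.122 mV

Step size: 10.6 V ÷ 2^11 = 5.176 mV.
Scaled input = 1309.4101 LSBs, so code = 1309.
Reconstructed: 1.4750977 V.
Error = 1.47722 − 1.4750977 = 0.00212234 V = 2.122 mV.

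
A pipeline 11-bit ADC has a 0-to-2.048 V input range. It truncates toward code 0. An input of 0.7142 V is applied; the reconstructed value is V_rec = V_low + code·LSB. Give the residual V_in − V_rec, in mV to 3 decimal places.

0.200 mV

Step size: 2.048 V ÷ 2^11 = 1.000 mV.
Scaled input = 714.2000 LSBs, so code = 714.
V_rec = 0 + 714·0.001 = 0.714 V.
V_in − V_rec = 0.0002 V = 0.200 mV.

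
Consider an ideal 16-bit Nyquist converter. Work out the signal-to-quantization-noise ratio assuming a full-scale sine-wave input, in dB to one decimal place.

SNR ≈ 6.02·N + 1.76 dB = 6.02·16 + 1.76 = 98.08 dB.

98.1 dB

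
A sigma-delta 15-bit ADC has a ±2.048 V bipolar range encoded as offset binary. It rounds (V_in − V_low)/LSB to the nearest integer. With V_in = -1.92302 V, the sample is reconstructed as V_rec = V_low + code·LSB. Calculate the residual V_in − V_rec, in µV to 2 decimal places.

One LSB is 4.096 V / 32768 = 125.00 µV.
(-1.92302 − (−2.048))/0.000125 = 999.8400; round gives code 1000.
Code 1000 maps back to (−2.048) + 1000×0.000125 V = -1.923 V.
Difference: -2e-05 V → -20.00 µV.

-20.00 µV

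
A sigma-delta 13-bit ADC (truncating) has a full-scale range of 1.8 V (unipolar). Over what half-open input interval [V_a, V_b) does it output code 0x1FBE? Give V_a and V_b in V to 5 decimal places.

[1.78550 V, 1.78572 V)

LSB = 1.8/2^13 = 219.73 µV.
Code 0x1FBE = 8126 decimal.
V_a = V_low + 8126·LSB = 1.7855 V; V_b = V_low + 8127·LSB = 1.78572 V.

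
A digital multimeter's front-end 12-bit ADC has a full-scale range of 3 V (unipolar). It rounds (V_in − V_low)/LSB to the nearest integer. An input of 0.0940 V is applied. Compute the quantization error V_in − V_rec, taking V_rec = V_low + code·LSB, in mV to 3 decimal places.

One LSB is 3 V / 4096 = 0.732 mV.
(V_in − V_low)/LSB = (0.0940 − 0)/0.000732422 = 128.3413 → code 128 (round).
V_rec = 0 + 128·0.000732422 = 0.09375 V.
Difference: 0.00025 V → 0.250 mV.

0.250 mV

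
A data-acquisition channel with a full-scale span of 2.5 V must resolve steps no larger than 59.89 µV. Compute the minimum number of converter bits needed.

16 bits

Number of steps required ≥ 2.5 V / 59.89 µV = 41743.20.
Need 2^N ≥ 41743.20; 2^15 = 32768, 2^16 = 65536.
Minimum N = 16.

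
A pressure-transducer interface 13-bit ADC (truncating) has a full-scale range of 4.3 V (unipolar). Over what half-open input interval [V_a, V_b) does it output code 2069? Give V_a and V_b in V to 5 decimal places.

[1.08602 V, 1.08655 V)

LSB = 4.3/2^13 = 0.525 mV.
V_a = V_low + 2069·LSB = 1.08602 V; V_b = V_low + 2070·LSB = 1.08655 V.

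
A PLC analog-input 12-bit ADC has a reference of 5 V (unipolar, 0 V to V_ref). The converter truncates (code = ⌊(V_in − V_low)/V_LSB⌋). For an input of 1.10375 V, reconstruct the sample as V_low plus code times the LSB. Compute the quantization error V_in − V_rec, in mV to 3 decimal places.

One LSB is 5 V / 4096 = 1.221 mV.
(V_in − V_low)/LSB = (1.10375 − 0)/0.0012207 = 904.1920 → code 904 (floor).
Code 904 maps back to 0 + 904×0.0012207 V = 1.1035156 V.
Difference: 0.000234375 V → 0.234 mV.

0.234 mV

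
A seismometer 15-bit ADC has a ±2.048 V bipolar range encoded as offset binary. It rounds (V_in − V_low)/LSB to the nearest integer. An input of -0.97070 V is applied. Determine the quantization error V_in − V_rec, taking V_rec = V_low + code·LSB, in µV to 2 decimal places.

50.00 µV

Step size: 4.096 V ÷ 2^15 = 125.00 µV.
(V_in − V_low)/LSB = (-0.97070 − (−2.048))/0.000125 = 8618.4000 → code 8618 (round).
V_rec = (−2.048) + 8618·0.000125 = -0.97075 V.
Difference: 5e-05 V → 50.00 µV.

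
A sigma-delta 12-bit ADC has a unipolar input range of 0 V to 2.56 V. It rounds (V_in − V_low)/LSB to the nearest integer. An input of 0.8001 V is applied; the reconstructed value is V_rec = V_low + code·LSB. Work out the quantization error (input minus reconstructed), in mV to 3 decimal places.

Step size: 2.56 V ÷ 2^12 = 0.625 mV.
Scaled input = 1280.1600 LSBs, so code = 1280.
Reconstructed: 0.8 V.
Difference: 0.0001 V → 0.100 mV.

0.100 mV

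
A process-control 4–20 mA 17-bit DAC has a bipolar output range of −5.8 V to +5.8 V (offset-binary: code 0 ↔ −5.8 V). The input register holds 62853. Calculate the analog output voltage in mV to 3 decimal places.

LSB = 11.6 V / 2^17 = 88.50 µV.
V_out = (−5.8) + 62853 × 8.8501e-05 V = -0.237448 V.
= -237.448 mV.

-237.448 mV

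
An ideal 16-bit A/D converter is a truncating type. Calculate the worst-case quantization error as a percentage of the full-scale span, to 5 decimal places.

Truncating → worst-case error = 1 LSB = V_FS/2^16, so 100/65536 = 0.00152588 % of full scale.

0.00153 %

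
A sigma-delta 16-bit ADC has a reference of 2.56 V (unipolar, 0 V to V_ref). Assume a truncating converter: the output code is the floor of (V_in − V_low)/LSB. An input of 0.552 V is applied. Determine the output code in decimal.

With 65536 levels over 2.56 V, one step is 39.06 µV.
(V_in − V_low)/LSB = (0.552 − 0) / 3.90625e-05 = 14131.200.
⌊·⌋(14131.200) = 14131.

code 14131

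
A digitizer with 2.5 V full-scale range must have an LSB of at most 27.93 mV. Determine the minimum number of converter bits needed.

Number of steps required ≥ 2.5 V / 27.93 mV = 89.51.
Need 2^N ≥ 89.51; 2^6 = 64, 2^7 = 128.
Minimum N = 7.

7 bits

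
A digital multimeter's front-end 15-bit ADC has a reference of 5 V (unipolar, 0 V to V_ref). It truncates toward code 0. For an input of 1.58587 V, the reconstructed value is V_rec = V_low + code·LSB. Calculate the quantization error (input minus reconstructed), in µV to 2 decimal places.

24.05 µV

Step size: 5 V ÷ 2^15 = 152.59 µV.
(V_in − V_low)/LSB = (1.58587 − 0)/0.000152588 = 10393.1576 → code 10393 (floor).
Reconstructed: 1.5858459 V.
V_in − V_rec = 2.40527e-05 V = 24.05 µV.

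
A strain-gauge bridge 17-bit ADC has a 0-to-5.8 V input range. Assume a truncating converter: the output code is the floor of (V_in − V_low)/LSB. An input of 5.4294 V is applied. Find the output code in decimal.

LSB = 5.8 V / 131072 = 44.25 µV.
(V_in − V_low)/LSB = (5.4294 − 0) / 4.42505e-05 = 122696.951.
So the output code is 122696.

code 122696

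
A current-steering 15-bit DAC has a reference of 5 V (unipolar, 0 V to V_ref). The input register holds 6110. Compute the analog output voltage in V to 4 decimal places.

LSB = 5 V / 2^15 = 152.59 µV.
V_out = 0 + 6110 × 0.000152588 V = 0.932312 V.

0.9323 V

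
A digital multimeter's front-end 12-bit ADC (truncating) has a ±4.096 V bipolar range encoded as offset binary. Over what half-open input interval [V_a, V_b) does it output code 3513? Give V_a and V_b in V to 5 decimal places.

[2.93000 V, 2.93200 V)

LSB = 8.192/2^12 = 2.000 mV.
V_a = V_low + 3513·LSB = 2.93 V; V_b = V_low + 3514·LSB = 2.932 V.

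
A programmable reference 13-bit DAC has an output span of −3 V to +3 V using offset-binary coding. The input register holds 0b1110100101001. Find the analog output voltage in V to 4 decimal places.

2.4675 V

LSB = 6 V / 2^13 = 0.732 mV.
Code 0b1110100101001 = 7465 decimal.
V_out = (−3) + 7465 × 0.000732422 V = 2.46753 V.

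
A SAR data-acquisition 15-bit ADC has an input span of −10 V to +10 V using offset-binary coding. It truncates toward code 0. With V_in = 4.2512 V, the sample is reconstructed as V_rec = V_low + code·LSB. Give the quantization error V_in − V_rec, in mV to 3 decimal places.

0.101 mV

LSB = 20/2^15 = 0.610 mV.
Scaled input = 23349.1661 LSBs, so code = 23349.
Reconstructed: 4.2510986 V.
Error = 4.2512 − 4.2510986 = 0.000101367 V = 0.101 mV.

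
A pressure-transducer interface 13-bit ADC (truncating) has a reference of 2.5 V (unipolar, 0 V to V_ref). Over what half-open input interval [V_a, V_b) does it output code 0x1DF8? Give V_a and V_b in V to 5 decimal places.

LSB = 2.5/2^13 = 305.18 µV.
Code 0x1DF8 = 7672 decimal.
V_a = V_low + 7672·LSB = 2.34131 V; V_b = V_low + 7673·LSB = 2.34161 V.

[2.34131 V, 2.34161 V)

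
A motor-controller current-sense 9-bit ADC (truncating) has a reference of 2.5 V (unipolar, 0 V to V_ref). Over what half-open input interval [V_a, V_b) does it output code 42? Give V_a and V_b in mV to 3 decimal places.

LSB = 2.5/2^9 = 4.883 mV.
V_a = V_low + 42·LSB = 0.205078 V; V_b = V_low + 43·LSB = 0.209961 V.

[205.078 mV, 209.961 mV)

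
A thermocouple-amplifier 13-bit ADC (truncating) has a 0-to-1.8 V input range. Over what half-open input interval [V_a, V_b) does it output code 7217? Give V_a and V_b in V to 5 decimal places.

LSB = 1.8/2^13 = 219.73 µV.
V_a = V_low + 7217·LSB = 1.58577 V; V_b = V_low + 7218·LSB = 1.58599 V.

[1.58577 V, 1.58599 V)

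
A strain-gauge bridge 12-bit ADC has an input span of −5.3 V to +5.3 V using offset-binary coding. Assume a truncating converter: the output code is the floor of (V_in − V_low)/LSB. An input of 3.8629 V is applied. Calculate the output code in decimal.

With 4096 levels over 10.6 V, one step is 2.588 mV.
(3.8629 − (−5.3)) / 0.00258789 = 3540.683 LSBs.
Floor → code 3540.

code 3540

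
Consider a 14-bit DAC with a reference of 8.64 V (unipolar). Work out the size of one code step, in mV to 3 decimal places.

Full-scale span = 8.64 V.
LSB = 8.64 / 2^14 = 8.64 / 16384 = 0.000527344 V = 0.527 mV.

0.527 mV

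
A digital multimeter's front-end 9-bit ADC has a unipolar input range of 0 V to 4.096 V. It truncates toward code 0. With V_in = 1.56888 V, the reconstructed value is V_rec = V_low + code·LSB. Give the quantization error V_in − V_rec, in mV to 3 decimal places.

0.880 mV

Step size: 4.096 V ÷ 2^9 = 8.000 mV.
Scaled input = 196.1100 LSBs, so code = 196.
V_rec = 0 + 196·0.008 = 1.568 V.
Error = 1.56888 − 1.568 = 0.00088 V = 0.880 mV.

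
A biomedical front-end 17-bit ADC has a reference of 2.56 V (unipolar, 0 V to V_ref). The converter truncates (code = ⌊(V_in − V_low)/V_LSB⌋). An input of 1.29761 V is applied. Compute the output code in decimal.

LSB = 2.56 V / 131072 = 19.53 µV.
Input sits at 66437.632 steps above V_low.
Floor → code 66437.

code 66437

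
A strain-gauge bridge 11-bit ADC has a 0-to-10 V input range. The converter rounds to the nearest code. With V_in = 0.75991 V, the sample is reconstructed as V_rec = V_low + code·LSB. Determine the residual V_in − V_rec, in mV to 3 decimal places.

-1.809 mV

LSB = 10/2^11 = 4.883 mV.
Scaled input = 155.6296 LSBs, so code = 156.
Reconstructed: 0.76171875 V.
Error = 0.75991 − 0.76171875 = -0.00180875 V = -1.809 mV.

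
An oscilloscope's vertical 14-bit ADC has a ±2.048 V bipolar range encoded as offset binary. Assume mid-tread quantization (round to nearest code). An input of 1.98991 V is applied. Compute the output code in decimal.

code 16152

Full-scale span = 4.096 V; LSB = 4.096/2^14 = 250.00 µV.
Input sits at 16151.640 steps above V_low.
So the output code is 16152.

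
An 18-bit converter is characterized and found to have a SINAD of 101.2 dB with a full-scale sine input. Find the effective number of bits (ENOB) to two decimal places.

16.52 bits

ENOB = (SINAD − 1.76) / 6.02 = (101.2 − 1.76)/6.02 = 16.518.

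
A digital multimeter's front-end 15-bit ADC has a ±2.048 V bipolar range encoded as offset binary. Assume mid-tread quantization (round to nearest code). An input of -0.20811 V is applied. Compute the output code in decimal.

code 14719

With 32768 levels over 4.096 V, one step is 125.00 µV.
Input sits at 14719.120 steps above V_low.
So the output code is 14719.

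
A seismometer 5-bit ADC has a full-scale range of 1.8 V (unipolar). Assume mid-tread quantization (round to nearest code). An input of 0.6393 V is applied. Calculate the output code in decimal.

code 11

Full-scale span = 1.8 V; LSB = 1.8/2^5 = 56.250 mV.
Input sits at 11.365 steps above V_low.
So the output code is 11.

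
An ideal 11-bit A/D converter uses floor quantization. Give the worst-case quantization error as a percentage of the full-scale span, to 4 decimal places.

Truncating → worst-case error = 1 LSB = V_FS/2^11, so 100/2048 = 0.0488281 % of full scale.

0.0488 %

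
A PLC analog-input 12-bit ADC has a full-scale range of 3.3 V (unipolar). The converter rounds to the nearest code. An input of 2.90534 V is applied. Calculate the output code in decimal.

code 3606

With 4096 levels over 3.3 V, one step is 0.806 mV.
Input sits at 3606.143 steps above V_low.
Round → code 3606.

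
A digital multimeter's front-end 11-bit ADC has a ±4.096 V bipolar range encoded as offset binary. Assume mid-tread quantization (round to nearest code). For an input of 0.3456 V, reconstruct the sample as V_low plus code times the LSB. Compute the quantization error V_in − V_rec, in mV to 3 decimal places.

1.600 mV

Step size: 8.192 V ÷ 2^11 = 4.000 mV.
(V_in − V_low)/LSB = (0.3456 − (−4.096))/0.004 = 1110.4000 → code 1110 (round).
Reconstructed: 0.344 V.
Error = 0.3456 − 0.344 = 0.0016 V = 1.600 mV.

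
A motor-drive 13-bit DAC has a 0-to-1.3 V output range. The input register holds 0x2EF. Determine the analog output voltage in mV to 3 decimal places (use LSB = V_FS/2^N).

119.177 mV

LSB = 1.3 V / 2^13 = 158.69 µV.
Code 0x2EF = 751 decimal.
V_out = 0 + 751 × 0.000158691 V = 0.119177 V.
= 119.177 mV.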